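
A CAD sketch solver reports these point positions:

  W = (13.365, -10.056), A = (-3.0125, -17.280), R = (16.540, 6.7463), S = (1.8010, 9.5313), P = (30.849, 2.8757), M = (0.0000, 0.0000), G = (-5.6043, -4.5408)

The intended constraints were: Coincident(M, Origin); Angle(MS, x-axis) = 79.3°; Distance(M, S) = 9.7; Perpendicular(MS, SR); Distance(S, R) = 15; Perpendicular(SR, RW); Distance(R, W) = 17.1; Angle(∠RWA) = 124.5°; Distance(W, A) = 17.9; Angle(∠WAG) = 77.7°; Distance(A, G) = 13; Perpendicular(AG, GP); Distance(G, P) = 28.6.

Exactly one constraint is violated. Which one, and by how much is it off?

Distance(G, P) = 28.6 — off by 8.60.

M = (0.00, 0.00) ✓; MS at 79.30° ✓; |MS| = 9.700 ✓; ∠(MS, SR) = 90.00° ✓; |SR| = 15.00 ✓; ∠(SR, RW) = 90.00° ✓; |RW| = 17.10 ✓; ∠RWA = 124.5° ✓; |WA| = 17.90 ✓; ∠WAG = 77.70° ✓; |AG| = 13.00 ✓; ∠(AG, GP) = 90.00° ✓; |GP| = 37.20 ✗.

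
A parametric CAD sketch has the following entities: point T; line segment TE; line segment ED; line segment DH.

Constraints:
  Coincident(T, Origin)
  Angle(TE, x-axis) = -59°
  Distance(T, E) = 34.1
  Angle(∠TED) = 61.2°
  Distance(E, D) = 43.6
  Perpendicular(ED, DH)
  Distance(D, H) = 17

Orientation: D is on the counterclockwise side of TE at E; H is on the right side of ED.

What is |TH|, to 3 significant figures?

54.2

T is at the origin; TE runs at -59.0° with length 34.1, so E = 34.1·(cos -59.0°, sin -59.0°) = (17.6, -29.2). ∠TED = 61.2°, so ED runs at -59.0° + (180° − 61.2°) = 59.8° from the x-axis; with |ED| = 43.6, D = E + 43.6·(cos 59.8°, sin 59.8°) = (39.5, 8.45). ED is perpendicular to DH; with |DH| = 17.0 on the right of ED, H = D + 17.0·(0.864, -0.503) = (54.2, -0.0984). Then |TH| = |H − T| = 54.2.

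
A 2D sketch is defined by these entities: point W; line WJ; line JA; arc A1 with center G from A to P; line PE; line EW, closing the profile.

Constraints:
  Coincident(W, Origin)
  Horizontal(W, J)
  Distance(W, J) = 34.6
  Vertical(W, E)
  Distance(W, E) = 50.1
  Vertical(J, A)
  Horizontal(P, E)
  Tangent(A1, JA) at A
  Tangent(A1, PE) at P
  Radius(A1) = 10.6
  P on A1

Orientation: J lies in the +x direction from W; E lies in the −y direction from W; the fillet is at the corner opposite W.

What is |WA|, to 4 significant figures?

52.51

The virtual corner opposite W is at (34.60, -50.10). Since A1 is tangent to JA there, GA ⟂ JA and the tangent condition forces GP to be normal to PE, with radius 10.6, so the center G sits 10.6 in from both sides at G = (24.00, -39.50). That places the tangent points at A = (34.60, -39.50) on JA and P = (24.00, -50.10) on PE. Then |WA| = |A − W| = 52.51.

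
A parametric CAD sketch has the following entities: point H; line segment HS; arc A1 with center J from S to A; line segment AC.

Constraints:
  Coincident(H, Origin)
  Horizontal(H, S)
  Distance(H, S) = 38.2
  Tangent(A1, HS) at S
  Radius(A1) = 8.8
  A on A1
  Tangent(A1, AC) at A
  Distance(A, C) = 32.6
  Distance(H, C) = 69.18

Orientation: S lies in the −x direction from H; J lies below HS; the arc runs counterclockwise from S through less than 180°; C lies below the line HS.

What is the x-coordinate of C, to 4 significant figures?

-59.83

H is at the origin; H and S share the same y with |HS| = 38.2 and S on the −x side, so S = (-38.20, 0.000). Since A1 is tangent to HS there, JS ⟂ HS, so J = S + (0, -8.8) = (-38.20, -8.800). Since JA ⟂ AC (tangency), |JC| = √(8.8² + 32.6²) = 33.77 regardless of where A sits on A1. So C lies on both circle(H, 69.18) and circle(J, 33.77); the below-HS intersection is C = (-59.83, -34.73). A is the foot of the tangent from C: A = (-46.19, -5.118).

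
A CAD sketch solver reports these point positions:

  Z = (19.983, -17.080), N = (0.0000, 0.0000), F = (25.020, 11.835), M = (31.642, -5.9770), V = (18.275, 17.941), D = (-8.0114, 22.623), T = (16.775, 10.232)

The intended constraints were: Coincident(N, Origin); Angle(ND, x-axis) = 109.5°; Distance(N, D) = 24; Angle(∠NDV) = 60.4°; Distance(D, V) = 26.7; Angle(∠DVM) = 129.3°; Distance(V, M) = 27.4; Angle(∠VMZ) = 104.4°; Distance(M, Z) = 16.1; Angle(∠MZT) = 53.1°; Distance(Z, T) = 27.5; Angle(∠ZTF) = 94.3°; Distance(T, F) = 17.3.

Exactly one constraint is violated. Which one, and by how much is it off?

Distance(T, F) = 17.3 — off by 8.90.

N = (0.00, 0.00) ✓; ND at 109.5° ✓; |ND| = 24.00 ✓; ∠NDV = 60.40° ✓; |DV| = 26.70 ✓; ∠DVM = 129.3° ✓; |VM| = 27.40 ✓; ∠VMZ = 104.4° ✓; |MZ| = 16.10 ✓; ∠MZT = 53.10° ✓; |ZT| = 27.50 ✓; ∠ZTF = 94.30° ✓; |TF| = 8.399 ✗.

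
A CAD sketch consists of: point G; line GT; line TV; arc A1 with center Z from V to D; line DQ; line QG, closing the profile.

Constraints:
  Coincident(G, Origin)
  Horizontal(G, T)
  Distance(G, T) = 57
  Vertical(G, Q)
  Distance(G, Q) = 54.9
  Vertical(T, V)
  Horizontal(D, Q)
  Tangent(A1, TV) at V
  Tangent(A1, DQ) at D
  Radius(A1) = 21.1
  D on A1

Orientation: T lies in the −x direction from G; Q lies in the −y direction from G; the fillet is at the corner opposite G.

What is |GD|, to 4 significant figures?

65.60

G is at the origin; G and T share the same y with |GT| = 57.0 and T on the −x side, so T = (-57.00, 0.000). GQ is vertical with |GQ| = 54.9 and Q on the −y side, so Q = (0.000, -54.90). The virtual corner opposite G is at (-57.00, -54.90). Tangency of A1 to TV means the radius ZV is perpendicular to TV and the tangent condition forces ZD to be normal to DQ, with radius 21.1, so the center Z sits 21.1 in from both sides at Z = (-35.90, -33.80). That places the tangent points at V = (-57.00, -33.80) on TV and D = (-35.90, -54.90) on DQ. Then |GD| = |D − G| = 65.60.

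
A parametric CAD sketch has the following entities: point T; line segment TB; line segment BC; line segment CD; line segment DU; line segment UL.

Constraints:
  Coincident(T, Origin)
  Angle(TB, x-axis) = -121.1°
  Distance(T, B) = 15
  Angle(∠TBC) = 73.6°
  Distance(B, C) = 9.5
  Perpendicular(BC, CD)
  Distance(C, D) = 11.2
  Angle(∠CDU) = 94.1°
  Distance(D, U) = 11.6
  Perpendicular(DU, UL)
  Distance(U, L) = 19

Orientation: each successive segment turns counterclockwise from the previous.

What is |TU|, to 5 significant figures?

6.7327

T is at the origin; TB runs at -121.1° with length 15.0, so B = (-7.7480, -12.844). ∠TBC = 73.6° gives BC at -14.700° from the x-axis; with |BC| = 9.5, C = (1.4410, -15.255). The perpendicularity gives CD at right angles to BC, so CD runs at 75.300°; with |CD| = 11.2, D = (4.2831, -4.4213). ∠CDU = 94.1° gives DU at 161.20° from the x-axis; with |DU| = 11.6, U = (-6.6980, -0.68303). Then |TU| = |U − T| = 6.7327.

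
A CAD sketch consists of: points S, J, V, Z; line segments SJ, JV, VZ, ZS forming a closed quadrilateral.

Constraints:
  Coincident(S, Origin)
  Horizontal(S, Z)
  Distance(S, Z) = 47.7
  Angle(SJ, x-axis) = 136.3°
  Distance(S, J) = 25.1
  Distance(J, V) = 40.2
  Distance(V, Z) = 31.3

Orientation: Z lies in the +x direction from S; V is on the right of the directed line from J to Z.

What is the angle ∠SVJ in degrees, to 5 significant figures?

20.160°

S is at the origin; S and Z share the same y with |SZ| = 47.7 and Z in +x, so Z = (47.7, 0). SJ runs at 136.3° with |SJ| = 25.1, so J = (-18.146, 17.341). V is determined by |JV| = 40.2 and |VZ| = 31.3 together: it lies at the intersection of circle(J, 40.2) and circle(Z, 31.3). With |JZ| = 68.092, the foot of the radical line on JZ is 38.719 from J and the perpendicular offset is √(40.2² − 38.719²) = 10.813. Taking the right-of-JZ solution: V = (16.542, -2.9755).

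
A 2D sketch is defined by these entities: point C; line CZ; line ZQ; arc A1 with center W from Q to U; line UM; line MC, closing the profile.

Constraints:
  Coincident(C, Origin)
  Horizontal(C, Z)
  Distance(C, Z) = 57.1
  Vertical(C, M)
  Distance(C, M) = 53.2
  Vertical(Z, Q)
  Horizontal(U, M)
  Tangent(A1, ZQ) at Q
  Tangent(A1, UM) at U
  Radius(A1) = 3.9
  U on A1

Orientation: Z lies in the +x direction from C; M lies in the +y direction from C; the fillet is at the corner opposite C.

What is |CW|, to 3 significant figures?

72.5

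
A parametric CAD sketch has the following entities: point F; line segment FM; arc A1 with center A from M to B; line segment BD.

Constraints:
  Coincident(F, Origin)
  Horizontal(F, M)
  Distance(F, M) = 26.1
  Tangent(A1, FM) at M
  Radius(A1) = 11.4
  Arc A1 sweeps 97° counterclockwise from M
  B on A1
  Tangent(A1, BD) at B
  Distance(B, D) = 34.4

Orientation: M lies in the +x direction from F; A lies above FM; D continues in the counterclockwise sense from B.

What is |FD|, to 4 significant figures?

57.50

On A1, M sits at bearing -90° from A; a 97° counterclockwise sweep puts B at bearing 7°, so B = A + 11.4·(cos 7°, sin 7°) = (37.42, 12.79). Since A1 is tangent to BD there, AB ⟂ BD, so BD runs along (−sin 7°, cos 7°); with |BD| = 34.4, D = (33.22, 46.93). Then |FD| = |D − F| = 57.50.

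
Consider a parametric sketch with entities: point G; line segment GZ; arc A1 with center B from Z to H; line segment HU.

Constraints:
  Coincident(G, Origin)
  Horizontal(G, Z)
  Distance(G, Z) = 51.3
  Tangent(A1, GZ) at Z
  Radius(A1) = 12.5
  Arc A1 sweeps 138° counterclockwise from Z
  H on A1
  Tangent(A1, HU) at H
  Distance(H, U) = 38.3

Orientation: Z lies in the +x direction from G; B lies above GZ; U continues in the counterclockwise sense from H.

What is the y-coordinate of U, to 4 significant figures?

47.42

On A1, Z sits at bearing -90° from B; a 138° counterclockwise sweep puts H at bearing 48°, so H = B + 12.5·(cos 48°, sin 48°) = (59.66, 21.79). Since A1 is tangent to HU there, BH ⟂ HU, so HU runs along (−sin 48°, cos 48°); with |HU| = 38.3, U = (31.20, 47.42). So U.y = 47.42.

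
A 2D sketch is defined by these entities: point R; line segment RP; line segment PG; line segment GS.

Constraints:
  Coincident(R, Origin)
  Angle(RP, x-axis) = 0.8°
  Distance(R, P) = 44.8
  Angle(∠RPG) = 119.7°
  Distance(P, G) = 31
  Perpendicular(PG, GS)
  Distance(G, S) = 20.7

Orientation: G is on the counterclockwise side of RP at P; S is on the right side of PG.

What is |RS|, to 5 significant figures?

79.899

R is at the origin; RP runs at 0.8° with length 44.8, so P = 44.8·(cos 0.8°, sin 0.8°) = (44.796, 0.62551). ∠RPG = 119.7°, so PG runs at 0.8° + (180° − 119.7°) = 61.100° from the x-axis; with |PG| = 31.0, G = P + 31.0·(cos 61.100°, sin 61.100°) = (59.777, 27.765). The perpendicularity gives GS at right angles to PG; with |GS| = 20.7 on the right of PG, S = G + 20.7·(0.87546, -0.48328) = (77.900, 17.761). Then |RS| = |S − R| = 79.899.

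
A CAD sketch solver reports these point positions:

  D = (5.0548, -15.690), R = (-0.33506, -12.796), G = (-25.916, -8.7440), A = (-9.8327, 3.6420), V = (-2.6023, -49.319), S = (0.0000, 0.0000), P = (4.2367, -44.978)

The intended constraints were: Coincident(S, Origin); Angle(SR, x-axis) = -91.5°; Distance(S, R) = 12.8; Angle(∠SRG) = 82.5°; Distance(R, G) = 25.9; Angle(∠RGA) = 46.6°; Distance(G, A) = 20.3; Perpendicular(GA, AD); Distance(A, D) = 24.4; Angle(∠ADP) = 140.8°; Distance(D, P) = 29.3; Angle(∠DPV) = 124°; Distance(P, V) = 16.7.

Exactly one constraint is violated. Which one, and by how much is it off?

Distance(P, V) = 16.7 — off by 8.60.

S = (0.00, 0.00) ✓; SR at -91.50° ✓; |SR| = 12.80 ✓; ∠SRG = 82.50° ✓; |RG| = 25.90 ✓; ∠RGA = 46.60° ✓; |GA| = 20.30 ✓; ∠(GA, AD) = 90.00° ✓; |AD| = 24.40 ✓; ∠ADP = 140.8° ✓; |DP| = 29.30 ✓; ∠DPV = 124.0° ✓; |PV| = 8.100 ✗.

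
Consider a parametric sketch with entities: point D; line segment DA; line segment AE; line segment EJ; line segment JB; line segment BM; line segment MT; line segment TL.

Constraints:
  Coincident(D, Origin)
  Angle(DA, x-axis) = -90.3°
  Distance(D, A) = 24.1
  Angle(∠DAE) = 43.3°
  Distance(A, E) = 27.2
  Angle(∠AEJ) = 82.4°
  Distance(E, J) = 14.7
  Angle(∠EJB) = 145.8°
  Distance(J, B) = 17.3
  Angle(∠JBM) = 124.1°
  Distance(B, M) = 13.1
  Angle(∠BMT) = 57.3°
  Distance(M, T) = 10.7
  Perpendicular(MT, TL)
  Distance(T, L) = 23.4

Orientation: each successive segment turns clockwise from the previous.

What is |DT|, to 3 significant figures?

9.92

∠JBM = 124.1° gives BM at -54.7° from the x-axis; with |BM| = 13.1, M = (18.2, -6.02). ∠BMT = 57.3° gives MT at -177° from the x-axis; with |MT| = 10.7, T = (7.48, -6.51). Then |DT| = |T − D| = 9.92.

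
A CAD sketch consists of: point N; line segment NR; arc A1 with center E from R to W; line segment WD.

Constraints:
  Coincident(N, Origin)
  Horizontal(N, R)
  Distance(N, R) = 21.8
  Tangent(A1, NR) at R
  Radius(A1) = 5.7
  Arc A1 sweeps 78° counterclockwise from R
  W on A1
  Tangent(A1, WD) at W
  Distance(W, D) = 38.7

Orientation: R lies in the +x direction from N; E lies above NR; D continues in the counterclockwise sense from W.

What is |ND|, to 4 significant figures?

55.23

N is at the origin; N and R share the same y with |NR| = 21.8 and R on the +x side, so R = (21.80, 0.000). Tangency of A1 to NR means the radius ER is perpendicular to NR, so E = R + (0, 5.7) = (21.80, 5.700). On A1, R sits at bearing -90° from E; a 78° counterclockwise sweep puts W at bearing -12°, so W = E + 5.7·(cos -12°, sin -12°) = (27.38, 4.515). The tangent condition forces EW to be normal to WD, so WD runs along (−sin -12°, cos -12°); with |WD| = 38.7, D = (35.42, 42.37). Then |ND| = |D − N| = 55.23.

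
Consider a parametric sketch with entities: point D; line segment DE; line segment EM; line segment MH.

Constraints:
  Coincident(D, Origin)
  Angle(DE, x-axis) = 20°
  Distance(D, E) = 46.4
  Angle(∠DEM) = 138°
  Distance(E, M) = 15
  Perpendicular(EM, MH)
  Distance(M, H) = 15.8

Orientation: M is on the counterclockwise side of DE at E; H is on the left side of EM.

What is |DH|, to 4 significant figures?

51.78

D is at the origin; DE runs at 20.0° with length 46.4, so E = 46.4·(cos 20.0°, sin 20.0°) = (43.60, 15.87). ∠DEM = 138.0°, so EM runs at 20.0° + (180° − 138.0°) = 62.00° from the x-axis; with |EM| = 15.0, M = E + 15.0·(cos 62.00°, sin 62.00°) = (50.64, 29.11). EM is perpendicular to MH; with |MH| = 15.8 on the left of EM, H = M + 15.8·(-0.8829, 0.4695) = (36.69, 36.53). Then |DH| = |H − D| = 51.78.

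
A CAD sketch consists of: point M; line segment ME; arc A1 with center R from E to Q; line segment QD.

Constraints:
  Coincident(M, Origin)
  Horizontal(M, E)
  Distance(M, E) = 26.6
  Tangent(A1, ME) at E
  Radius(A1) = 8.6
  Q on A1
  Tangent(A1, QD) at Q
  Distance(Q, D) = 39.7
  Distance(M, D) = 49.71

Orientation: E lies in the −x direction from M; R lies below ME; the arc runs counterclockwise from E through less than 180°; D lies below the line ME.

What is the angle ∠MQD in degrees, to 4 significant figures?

81.41°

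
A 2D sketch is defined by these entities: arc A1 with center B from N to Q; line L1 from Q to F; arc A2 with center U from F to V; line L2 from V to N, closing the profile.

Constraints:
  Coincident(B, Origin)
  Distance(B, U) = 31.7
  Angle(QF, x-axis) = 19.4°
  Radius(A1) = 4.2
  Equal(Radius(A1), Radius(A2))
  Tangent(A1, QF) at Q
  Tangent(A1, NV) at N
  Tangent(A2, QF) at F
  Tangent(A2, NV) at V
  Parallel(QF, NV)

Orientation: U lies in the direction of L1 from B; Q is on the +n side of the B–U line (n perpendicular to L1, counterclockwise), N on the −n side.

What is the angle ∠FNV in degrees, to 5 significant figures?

14.841°

The slot axis is L1's direction at 19.4°, so u = (cos 19.4°, sin 19.4°) = (0.94322, 0.33216) and n = (−sin 19.4°, cos 19.4°) = (-0.33216, 0.94322). B is at the origin and U lies 31.7 along u from B, so U = 31.7·u = (29.900, 10.530). Tangency of A1 to both parallel lines with radius 4.2 puts Q and N at B ± 4.2·n: Q = (-1.3951, 3.9615), N = (1.3951, -3.9615). Equal radii place F and V the same way about U: F = U + 4.2·n = (28.505, 14.491), V = U − 4.2·n = (31.295, 6.5680). Then cos ∠FNV = NF·NV / (|NF||NV|), giving 14.841°.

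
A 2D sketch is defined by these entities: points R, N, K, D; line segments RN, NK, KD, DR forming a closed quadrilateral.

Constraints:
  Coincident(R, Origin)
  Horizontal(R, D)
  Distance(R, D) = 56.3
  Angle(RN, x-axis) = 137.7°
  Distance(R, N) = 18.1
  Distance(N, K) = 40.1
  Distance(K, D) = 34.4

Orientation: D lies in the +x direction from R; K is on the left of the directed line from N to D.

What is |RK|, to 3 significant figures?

31.4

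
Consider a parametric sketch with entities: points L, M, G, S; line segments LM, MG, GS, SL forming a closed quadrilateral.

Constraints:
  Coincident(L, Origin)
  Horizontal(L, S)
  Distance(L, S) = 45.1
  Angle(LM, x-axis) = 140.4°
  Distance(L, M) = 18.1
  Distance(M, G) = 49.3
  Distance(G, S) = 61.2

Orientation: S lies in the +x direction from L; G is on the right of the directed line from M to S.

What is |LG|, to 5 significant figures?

36.922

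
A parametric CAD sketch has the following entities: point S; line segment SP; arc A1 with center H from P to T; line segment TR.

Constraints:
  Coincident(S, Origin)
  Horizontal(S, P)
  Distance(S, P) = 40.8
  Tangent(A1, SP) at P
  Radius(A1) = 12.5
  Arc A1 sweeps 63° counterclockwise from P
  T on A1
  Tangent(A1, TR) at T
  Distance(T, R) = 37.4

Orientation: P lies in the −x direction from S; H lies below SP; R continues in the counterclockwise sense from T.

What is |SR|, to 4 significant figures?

79.76

S is at the origin; S and P share the same y with |SP| = 40.8 and P on the −x side, so P = (-40.80, 0.000). The tangent condition forces HP to be normal to SP, so H = P + (0, -12.5) = (-40.80, -12.50). On A1, P sits at bearing 90° from H; a 63° counterclockwise sweep puts T at bearing 153°, so T = H + 12.5·(cos 153°, sin 153°) = (-51.94, -6.825). The tangent condition forces HT to be normal to TR, so TR runs along (−sin 153°, cos 153°); with |TR| = 37.4, R = (-68.92, -40.15). Then |SR| = |R − S| = 79.76.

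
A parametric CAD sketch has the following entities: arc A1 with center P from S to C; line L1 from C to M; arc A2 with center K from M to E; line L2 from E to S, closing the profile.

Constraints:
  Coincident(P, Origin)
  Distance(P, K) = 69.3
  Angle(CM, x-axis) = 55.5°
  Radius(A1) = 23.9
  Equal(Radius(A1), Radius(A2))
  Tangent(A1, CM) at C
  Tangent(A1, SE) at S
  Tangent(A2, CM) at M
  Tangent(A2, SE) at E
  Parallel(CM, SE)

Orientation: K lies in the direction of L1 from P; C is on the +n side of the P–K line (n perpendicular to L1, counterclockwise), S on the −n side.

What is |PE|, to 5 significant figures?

73.306

The slot axis is L1's direction at 55.5°, so u = (cos 55.5°, sin 55.5°) = (0.56641, 0.82413) and n = (−sin 55.5°, cos 55.5°) = (-0.82413, 0.56641). P is at the origin and K lies 69.3 along u from P, so K = 69.3·u = (39.252, 57.112). Tangency of A1 to both parallel lines with radius 23.9 puts C and S at P ± 23.9·n: C = (-19.697, 13.537), S = (19.697, -13.537). Equal radii place M and E the same way about K: M = K + 23.9·n = (19.555, 70.649), E = K − 23.9·n = (58.949, 43.575). Then |PE| = |E − P| = 73.306.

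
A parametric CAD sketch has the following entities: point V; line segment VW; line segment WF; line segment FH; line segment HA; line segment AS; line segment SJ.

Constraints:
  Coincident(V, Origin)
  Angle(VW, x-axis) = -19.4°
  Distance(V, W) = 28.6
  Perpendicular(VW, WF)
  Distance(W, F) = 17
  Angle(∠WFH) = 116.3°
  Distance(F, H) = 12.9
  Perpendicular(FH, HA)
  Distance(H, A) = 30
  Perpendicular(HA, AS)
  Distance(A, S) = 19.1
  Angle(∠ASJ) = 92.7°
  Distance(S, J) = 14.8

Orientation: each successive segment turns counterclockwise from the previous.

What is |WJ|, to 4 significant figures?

0.6355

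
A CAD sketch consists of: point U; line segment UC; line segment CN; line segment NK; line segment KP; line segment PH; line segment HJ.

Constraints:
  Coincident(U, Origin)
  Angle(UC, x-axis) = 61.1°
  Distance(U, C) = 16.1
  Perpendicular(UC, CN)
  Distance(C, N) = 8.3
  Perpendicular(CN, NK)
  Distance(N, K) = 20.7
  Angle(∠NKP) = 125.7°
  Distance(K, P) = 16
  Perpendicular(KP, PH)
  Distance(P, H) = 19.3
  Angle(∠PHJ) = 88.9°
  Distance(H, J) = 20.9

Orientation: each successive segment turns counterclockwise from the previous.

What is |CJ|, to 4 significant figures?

2.790

U is at the origin; UC runs at 61.1° with length 16.1, so C = (7.781, 14.09). UC ⟂ CN, so CN runs at 151.1°; with |CN| = 8.3, N = (0.5145, 18.11). CN ⟂ NK, so NK runs at -118.9°; with |NK| = 20.7, K = (-9.489, -0.01589). ∠NKP = 125.7° gives KP at -64.60° from the x-axis; with |KP| = 16.0, P = (-2.626, -14.47). The perpendicularity gives PH at right angles to KP, so PH runs at 25.40°; with |PH| = 19.3, H = (14.81, -6.191). ∠PHJ = 88.9° gives HJ at 116.5° from the x-axis; with |HJ| = 20.9, J = (5.482, 12.51). Then |CJ| = |J − C| = 2.790.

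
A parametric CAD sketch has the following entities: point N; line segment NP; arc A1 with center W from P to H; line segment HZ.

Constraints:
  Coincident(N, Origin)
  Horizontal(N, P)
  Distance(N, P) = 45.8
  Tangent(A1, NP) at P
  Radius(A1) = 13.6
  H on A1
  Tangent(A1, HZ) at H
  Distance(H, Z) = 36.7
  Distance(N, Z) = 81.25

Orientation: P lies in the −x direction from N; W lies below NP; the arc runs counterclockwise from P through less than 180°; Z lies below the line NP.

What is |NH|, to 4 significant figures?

60.14

Checks: N.y = 0.00, P.y = 0.00 ✓; |WH| = 13.60 ✓; ∠(WH, HZ) = 90.00° ✓; |HZ| = 36.70 ✓; |NZ| = 81.25 ✓.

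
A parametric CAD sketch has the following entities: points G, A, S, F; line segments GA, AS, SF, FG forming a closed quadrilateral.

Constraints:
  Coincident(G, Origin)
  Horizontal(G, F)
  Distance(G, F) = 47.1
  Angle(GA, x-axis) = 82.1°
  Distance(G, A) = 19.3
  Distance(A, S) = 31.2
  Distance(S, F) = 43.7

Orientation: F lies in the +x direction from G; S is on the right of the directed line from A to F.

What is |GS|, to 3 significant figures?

13.0

G is at the origin; G and F share the same y with |GF| = 47.1 and F in +x, so F = (47.1, 0). GA runs at 82.1° with |GA| = 19.3, so A = (2.65, 19.1). S is determined by |AS| = 31.2 and |SF| = 43.7 together: it lies at the intersection of circle(A, 31.2) and circle(F, 43.7). With |AF| = 48.4, the foot of the radical line on AF is 14.5 from A and the perpendicular offset is √(31.2² − 14.5²) = 27.6. Taking the right-of-AF solution: S = (5.08, -12.0).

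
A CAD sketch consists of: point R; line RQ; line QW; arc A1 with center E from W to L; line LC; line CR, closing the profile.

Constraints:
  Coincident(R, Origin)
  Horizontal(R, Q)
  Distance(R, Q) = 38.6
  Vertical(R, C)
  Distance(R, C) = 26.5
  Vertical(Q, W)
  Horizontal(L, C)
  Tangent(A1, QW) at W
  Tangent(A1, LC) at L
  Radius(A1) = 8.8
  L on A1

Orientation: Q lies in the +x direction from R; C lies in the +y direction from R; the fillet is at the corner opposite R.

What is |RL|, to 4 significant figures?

39.88

The virtual corner opposite R is at (38.60, 26.50). Since A1 is tangent to QW there, EW ⟂ QW and A1 meets LC tangentially, so EL is at right angles to LC, with radius 8.8, so the center E sits 8.8 in from both sides at E = (29.80, 17.70). That places the tangent points at W = (38.60, 17.70) on QW and L = (29.80, 26.50) on LC. Then |RL| = |L − R| = 39.88.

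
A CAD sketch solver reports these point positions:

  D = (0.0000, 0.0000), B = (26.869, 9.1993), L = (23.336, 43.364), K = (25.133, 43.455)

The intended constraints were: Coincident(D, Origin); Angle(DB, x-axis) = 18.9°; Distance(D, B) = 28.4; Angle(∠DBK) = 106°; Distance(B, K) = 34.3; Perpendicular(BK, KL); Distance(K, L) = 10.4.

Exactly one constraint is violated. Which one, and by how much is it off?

Distance(K, L) = 10.4 — off by 8.60.

D = (0.00, 0.00) ✓; DB at 18.90° ✓; |DB| = 28.40 ✓; ∠DBK = 106.0° ✓; |BK| = 34.30 ✓; ∠(BK, KL) = 90.00° ✓; |KL| = 1.799 ✗.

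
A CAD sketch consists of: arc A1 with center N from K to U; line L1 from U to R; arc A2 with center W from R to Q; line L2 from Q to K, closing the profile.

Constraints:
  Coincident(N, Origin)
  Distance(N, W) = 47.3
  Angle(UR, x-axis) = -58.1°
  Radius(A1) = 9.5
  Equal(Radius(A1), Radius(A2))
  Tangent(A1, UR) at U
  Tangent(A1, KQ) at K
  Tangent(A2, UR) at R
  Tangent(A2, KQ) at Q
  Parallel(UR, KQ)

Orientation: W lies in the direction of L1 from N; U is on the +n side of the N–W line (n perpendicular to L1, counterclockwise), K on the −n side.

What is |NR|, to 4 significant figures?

48.24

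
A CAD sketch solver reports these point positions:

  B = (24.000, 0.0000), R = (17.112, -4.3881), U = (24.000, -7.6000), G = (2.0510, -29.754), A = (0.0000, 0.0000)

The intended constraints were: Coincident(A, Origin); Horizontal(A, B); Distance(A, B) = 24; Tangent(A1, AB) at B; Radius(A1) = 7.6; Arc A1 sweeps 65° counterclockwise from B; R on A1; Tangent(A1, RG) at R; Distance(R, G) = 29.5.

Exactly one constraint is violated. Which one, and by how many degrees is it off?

Tangent(A1, RG) at R — off by 5.70°.

A = (0.00, 0.00) ✓; A.y = 0.00, B.y = 0.00 ✓; |AB| = 24.00 ✓; ∠(UB, BA) = 90.00° ✓; |UB| = 7.600 ✓; bearing(U→R) − bearing(U→B) = 65.00° ✓; |UR| = 7.600 ✓; ∠(UR, RG) = 95.70° ✗; |RG| = 29.50 ✓.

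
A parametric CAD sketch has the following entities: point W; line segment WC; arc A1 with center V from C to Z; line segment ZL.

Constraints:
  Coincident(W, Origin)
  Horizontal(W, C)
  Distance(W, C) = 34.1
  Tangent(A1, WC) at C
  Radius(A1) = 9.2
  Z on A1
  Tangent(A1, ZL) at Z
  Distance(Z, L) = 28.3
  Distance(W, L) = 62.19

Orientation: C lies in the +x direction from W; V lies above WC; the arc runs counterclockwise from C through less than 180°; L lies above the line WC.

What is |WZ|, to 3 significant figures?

43.0

W is at the origin; WC is horizontal with |WC| = 34.1 and C on the +x side, so C = (34.1, 0.00). The tangent condition forces VC to be normal to WC, so V = C + (0, 9.2) = (34.1, 9.20). Since VZ ⟂ ZL (tangency), |VL| = √(9.2² + 28.3²) = 29.8 regardless of where Z sits on A1. So L lies on both circle(W, 62.19) and circle(V, 29.8); the above-WC intersection is L = (53.4, 31.8). Z is the foot of the tangent from L: Z = (42.6, 5.68).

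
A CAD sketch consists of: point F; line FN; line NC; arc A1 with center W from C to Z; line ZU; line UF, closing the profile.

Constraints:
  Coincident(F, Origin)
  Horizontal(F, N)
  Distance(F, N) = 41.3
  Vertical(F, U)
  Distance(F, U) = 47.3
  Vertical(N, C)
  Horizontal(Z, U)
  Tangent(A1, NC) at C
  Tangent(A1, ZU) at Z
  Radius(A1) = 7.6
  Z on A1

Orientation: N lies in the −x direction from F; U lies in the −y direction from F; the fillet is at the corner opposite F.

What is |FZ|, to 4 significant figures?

58.08

F is at the origin; FN is horizontal with |FN| = 41.3 and N on the −x side, so N = (-41.30, 0.000). F and U share the same x with |FU| = 47.3 and U on the −y side, so U = (0.000, -47.30). The virtual corner opposite F is at (-41.30, -47.30). A1 meets NC tangentially, so WC is at right angles to NC and tangency of A1 to ZU means the radius WZ is perpendicular to ZU, with radius 7.6, so the center W sits 7.6 in from both sides at W = (-33.70, -39.70). That places the tangent points at C = (-41.30, -39.70) on NC and Z = (-33.70, -47.30) on ZU. Then |FZ| = |Z − F| = 58.08.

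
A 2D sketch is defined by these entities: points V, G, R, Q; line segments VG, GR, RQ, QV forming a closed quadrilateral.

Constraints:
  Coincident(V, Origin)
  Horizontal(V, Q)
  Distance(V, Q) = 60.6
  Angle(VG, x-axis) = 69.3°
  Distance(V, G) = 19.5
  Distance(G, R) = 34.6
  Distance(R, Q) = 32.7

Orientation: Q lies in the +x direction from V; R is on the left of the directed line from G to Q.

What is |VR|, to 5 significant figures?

48.186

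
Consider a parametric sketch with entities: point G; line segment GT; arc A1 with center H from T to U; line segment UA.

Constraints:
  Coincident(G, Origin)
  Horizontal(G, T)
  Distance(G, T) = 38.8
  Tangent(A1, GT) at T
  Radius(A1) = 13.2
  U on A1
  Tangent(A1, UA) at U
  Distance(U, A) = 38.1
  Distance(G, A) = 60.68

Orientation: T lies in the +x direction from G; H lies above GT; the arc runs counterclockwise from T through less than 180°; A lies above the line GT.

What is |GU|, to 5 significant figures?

53.944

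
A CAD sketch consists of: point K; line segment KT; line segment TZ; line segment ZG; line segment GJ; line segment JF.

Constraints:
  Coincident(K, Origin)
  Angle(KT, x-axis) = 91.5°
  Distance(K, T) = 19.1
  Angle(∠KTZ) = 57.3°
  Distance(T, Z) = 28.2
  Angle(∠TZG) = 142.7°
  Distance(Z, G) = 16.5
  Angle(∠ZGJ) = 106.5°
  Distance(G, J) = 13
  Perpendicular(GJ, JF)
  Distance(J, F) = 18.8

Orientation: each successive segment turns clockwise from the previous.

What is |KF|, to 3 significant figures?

8.84

K is at the origin; KT runs at 91.5° with length 19.1, so T = (-0.500, 19.1). ∠KTZ = 57.3° gives TZ at -31.2° from the x-axis; with |TZ| = 28.2, Z = (23.6, 4.49). ∠TZG = 142.7° gives ZG at -68.5° from the x-axis; with |ZG| = 16.5, G = (29.7, -10.9). ∠ZGJ = 106.5° gives GJ at -142° from the x-axis; with |GJ| = 13.0, J = (19.4, -18.9). GJ is perpendicular to JF, so JF runs at 128°; with |JF| = 18.8, F = (7.85, -4.06). Then |KF| = |F − K| = 8.84.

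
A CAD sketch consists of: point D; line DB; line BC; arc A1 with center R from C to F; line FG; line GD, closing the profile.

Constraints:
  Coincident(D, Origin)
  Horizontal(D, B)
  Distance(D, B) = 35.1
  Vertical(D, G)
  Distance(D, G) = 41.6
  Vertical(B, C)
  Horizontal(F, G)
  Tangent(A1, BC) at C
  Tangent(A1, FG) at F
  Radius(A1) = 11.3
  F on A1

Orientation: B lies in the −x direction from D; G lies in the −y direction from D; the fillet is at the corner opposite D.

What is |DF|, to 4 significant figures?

47.93

The virtual corner opposite D is at (-35.10, -41.60). Tangency of A1 to BC means the radius RC is perpendicular to BC and A1 meets FG tangentially, so RF is at right angles to FG, with radius 11.3, so the center R sits 11.3 in from both sides at R = (-23.80, -30.30). That places the tangent points at C = (-35.10, -30.30) on BC and F = (-23.80, -41.60) on FG. Then |DF| = |F − D| = 47.93.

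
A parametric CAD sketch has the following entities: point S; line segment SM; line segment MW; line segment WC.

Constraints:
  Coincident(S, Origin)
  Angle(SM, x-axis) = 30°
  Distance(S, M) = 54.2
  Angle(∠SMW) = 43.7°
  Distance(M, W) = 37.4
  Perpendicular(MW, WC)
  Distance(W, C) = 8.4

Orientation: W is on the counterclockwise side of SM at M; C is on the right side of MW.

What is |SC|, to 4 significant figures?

45.88

∠SMW = 43.7°, so MW runs at 30.0° + (180° − 43.7°) = 166.3° from the x-axis; with |MW| = 37.4, W = M + 37.4·(cos 166.3°, sin 166.3°) = (10.60, 35.96). MW ⟂ WC; with |WC| = 8.4 on the right of MW, C = W + 8.4·(0.2368, 0.9715) = (12.59, 44.12). Then |SC| = |C − S| = 45.88.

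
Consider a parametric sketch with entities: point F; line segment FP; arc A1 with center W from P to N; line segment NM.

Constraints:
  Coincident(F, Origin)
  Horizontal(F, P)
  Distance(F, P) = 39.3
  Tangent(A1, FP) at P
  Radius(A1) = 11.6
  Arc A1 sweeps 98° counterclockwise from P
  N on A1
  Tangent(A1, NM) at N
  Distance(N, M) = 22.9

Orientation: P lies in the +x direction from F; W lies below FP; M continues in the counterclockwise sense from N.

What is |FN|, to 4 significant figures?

30.79

F is at the origin; FP is horizontal with |FP| = 39.3 and P on the +x side, so P = (39.30, 0.000). A1 meets FP tangentially, so WP is at right angles to FP, so W = P + (0, -11.6) = (39.30, -11.60). On A1, P sits at bearing 90° from W; a 98° counterclockwise sweep puts N at bearing 188°, so N = W + 11.6·(cos 188°, sin 188°) = (27.81, -13.21). Then |FN| = |N − F| = 30.79.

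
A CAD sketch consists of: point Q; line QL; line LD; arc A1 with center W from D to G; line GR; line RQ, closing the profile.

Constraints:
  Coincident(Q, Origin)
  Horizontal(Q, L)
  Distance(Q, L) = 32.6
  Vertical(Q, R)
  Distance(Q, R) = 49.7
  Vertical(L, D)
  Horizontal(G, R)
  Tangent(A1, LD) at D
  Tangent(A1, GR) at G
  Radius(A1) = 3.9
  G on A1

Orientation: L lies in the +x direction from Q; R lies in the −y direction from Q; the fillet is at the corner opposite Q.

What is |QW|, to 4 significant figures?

54.05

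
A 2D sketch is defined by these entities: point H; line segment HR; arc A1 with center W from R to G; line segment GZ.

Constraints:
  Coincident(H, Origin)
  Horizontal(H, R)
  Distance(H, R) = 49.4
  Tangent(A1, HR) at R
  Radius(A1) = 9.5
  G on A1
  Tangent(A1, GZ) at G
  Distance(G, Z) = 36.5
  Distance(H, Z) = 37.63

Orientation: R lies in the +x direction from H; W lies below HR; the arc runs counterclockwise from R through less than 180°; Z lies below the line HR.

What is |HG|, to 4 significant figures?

42.10

Checks: |WG| = 9.500 ✓; ∠(WG, GZ) = 90.00° ✓; |GZ| = 36.50 ✓; |HZ| = 37.63 ✓.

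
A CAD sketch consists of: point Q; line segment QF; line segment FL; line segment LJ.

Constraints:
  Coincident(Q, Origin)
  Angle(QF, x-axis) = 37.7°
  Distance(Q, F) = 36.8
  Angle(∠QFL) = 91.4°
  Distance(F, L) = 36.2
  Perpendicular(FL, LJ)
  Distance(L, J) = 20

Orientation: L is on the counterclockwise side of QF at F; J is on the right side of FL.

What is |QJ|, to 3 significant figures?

67.8

∠QFL = 91.4°, so FL runs at 37.7° + (180° − 91.4°) = 126° from the x-axis; with |FL| = 36.2, L = F + 36.2·(cos 126°, sin 126°) = (7.69, 51.7). FL is perpendicular to LJ; with |LJ| = 20.0 on the right of FL, J = L + 20.0·(0.806, 0.592) = (23.8, 63.5). Then |QJ| = |J − Q| = 67.8.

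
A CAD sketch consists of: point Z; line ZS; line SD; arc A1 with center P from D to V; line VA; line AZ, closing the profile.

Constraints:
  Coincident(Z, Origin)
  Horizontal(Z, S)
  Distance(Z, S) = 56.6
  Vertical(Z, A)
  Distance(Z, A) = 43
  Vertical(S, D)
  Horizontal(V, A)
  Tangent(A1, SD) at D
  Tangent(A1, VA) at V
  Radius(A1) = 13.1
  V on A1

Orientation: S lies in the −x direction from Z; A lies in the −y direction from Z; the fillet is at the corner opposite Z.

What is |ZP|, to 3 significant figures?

52.8

Z is at the origin; Z and S share the same y with |ZS| = 56.6 and S on the −x side, so S = (-56.6, 0.00). Z and A share the same x with |ZA| = 43.0 and A on the −y side, so A = (0.00, -43.0). The virtual corner opposite Z is at (-56.6, -43.0). The tangent condition forces PD to be normal to SD and tangency of A1 to VA means the radius PV is perpendicular to VA, with radius 13.1, so the center P sits 13.1 in from both sides at P = (-43.5, -29.9). Then |ZP| = |P − Z| = 52.8.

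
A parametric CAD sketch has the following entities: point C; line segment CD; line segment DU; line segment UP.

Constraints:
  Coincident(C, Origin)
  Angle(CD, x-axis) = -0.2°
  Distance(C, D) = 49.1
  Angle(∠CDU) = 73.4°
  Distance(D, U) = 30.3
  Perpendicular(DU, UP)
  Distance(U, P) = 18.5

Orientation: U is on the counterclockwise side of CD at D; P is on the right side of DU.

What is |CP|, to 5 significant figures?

67.543

C is at the origin; CD runs at -0.2° with length 49.1, so D = 49.1·(cos -0.2°, sin -0.2°) = (49.100, -0.17139). ∠CDU = 73.4°, so DU runs at -0.2° + (180° − 73.4°) = 106.40° from the x-axis; with |DU| = 30.3, U = D + 30.3·(cos 106.40°, sin 106.40°) = (40.545, 28.896). The perpendicularity gives UP at right angles to DU; with |UP| = 18.5 on the right of DU, P = U + 18.5·(0.95931, 0.28234) = (58.292, 34.119). Then |CP| = |P − C| = 67.543.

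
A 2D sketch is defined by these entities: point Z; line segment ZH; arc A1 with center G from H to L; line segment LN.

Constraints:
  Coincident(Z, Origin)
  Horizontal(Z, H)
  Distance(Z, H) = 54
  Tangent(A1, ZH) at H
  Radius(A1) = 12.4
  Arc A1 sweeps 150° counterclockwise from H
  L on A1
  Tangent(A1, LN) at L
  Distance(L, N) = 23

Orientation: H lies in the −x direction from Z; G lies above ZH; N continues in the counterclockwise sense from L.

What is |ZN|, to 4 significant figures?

76.06

Z is at the origin; ZH is horizontal with |ZH| = 54.0 and H on the −x side, so H = (-54.00, 0.000). The tangent condition forces GH to be normal to ZH, so G = H + (0, 12.4) = (-54.00, 12.40). On A1, H sits at bearing -90° from G; a 150° counterclockwise sweep puts L at bearing 60°, so L = G + 12.4·(cos 60°, sin 60°) = (-47.80, 23.14). A1 meets LN tangentially, so GL is at right angles to LN, so LN runs along (−sin 60°, cos 60°); with |LN| = 23.0, N = (-67.72, 34.64). Then |ZN| = |N − Z| = 76.06.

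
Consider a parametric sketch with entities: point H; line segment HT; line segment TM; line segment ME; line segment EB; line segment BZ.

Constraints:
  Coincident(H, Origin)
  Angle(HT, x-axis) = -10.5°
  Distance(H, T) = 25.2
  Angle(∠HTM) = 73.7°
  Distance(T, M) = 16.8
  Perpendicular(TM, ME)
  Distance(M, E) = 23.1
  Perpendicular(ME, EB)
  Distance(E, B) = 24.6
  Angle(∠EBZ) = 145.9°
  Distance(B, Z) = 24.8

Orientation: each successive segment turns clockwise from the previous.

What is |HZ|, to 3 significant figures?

38.5

ME is perpendicular to EB, so EB runs at 63.2°; with |EB| = 24.6, B = (7.68, 12.8). ∠EBZ = 145.9° gives BZ at 29.1° from the x-axis; with |BZ| = 24.8, Z = (29.3, 24.8). Then |HZ| = |Z − H| = 38.5.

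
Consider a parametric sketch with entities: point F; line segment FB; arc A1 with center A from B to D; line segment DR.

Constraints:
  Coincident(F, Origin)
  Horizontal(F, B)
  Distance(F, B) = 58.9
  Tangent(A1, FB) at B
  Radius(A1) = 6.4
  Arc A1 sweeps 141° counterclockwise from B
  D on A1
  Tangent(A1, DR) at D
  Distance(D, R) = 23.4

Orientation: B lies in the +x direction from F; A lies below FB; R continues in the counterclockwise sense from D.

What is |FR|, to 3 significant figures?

77.6

F is at the origin; F and B share the same y with |FB| = 58.9 and B on the +x side, so B = (58.9, 0.00). A1 meets FB tangentially, so AB is at right angles to FB, so A = B + (0, -6.4) = (58.9, -6.40). On A1, B sits at bearing 90° from A; a 141° counterclockwise sweep puts D at bearing 231°, so D = A + 6.4·(cos 231°, sin 231°) = (54.9, -11.4). Tangency of A1 to DR means the radius AD is perpendicular to DR, so DR runs along (−sin 231°, cos 231°); with |DR| = 23.4, R = (73.1, -26.1). Then |FR| = |R − F| = 77.6.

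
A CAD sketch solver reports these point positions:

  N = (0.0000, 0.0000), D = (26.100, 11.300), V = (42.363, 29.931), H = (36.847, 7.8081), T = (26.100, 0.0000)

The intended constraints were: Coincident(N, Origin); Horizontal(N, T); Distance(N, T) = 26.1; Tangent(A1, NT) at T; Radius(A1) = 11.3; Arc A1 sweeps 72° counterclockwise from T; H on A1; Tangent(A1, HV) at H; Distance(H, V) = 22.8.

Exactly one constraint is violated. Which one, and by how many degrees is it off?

Tangent(A1, HV) at H — off by 4.00°.

N = (0.00, 0.00) ✓; N.y = 0.00, T.y = 0.00 ✓; |NT| = 26.10 ✓; ∠(DT, TN) = 90.00° ✓; |DT| = 11.30 ✓; bearing(D→H) − bearing(D→T) = 72.00° ✓; |DH| = 11.30 ✓; ∠(DH, HV) = 86.00° ✗; |HV| = 22.80 ✓.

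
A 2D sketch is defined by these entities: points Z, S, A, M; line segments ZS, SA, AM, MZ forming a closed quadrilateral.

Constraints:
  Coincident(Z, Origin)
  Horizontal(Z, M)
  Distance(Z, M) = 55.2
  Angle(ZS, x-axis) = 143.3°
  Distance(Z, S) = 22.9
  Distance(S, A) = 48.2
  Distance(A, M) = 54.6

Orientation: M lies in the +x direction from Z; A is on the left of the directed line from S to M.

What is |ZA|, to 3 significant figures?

46.9

Checks: ZS at 143.3° ✓; |SA| = 48.20 ✓; |AM| = 54.60 ✓.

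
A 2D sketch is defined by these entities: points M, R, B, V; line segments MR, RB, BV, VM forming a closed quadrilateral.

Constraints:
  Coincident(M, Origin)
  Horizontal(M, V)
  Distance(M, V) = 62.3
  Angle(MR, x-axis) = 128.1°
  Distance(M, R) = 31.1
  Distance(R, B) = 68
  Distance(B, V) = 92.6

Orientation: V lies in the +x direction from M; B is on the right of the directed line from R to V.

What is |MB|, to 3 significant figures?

47.7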